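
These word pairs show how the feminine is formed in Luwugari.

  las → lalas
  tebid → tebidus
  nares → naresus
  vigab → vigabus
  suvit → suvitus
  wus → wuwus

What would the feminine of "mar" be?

las and nares both end in -s yet inflect differently (lalas, naresus), so the final letter is not what conditions the rule; the number of vowels is.
"mar" has 1 vowel. The stems with 1 vowel (las → lalas, wus → wuwus) repeat the first consonant+vowel as a prefix.
The other pattern: stems with 2 vowels add -us.
So mar → mamar.

mamar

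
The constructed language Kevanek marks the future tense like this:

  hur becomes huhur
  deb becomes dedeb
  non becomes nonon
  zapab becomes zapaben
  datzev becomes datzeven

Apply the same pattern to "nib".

ninib

"nib" has 1 vowel. The stems with 1 vowel (hur → huhur, deb → dedeb, non → nonon) repeat the first consonant+vowel as a prefix.
So nib → ninib.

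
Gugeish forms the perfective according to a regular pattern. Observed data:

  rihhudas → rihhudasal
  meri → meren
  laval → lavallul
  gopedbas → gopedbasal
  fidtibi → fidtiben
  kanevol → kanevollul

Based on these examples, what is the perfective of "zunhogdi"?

zunhogden

laval and gopedbas both have last vowel 'a' yet inflect differently (lavallul, gopedbasal), so the last vowel is not what conditions the rule; the final letter is.
"zunhogdi" ends in -i. The stems ending in -i (fidtibi → fidtiben, meri → meren) drop the final letter and add -en.
The other patterns: stems ending in -l double the final consonant and add -ul; stems ending in -s add -al.
So zunhogdi → zunhogden.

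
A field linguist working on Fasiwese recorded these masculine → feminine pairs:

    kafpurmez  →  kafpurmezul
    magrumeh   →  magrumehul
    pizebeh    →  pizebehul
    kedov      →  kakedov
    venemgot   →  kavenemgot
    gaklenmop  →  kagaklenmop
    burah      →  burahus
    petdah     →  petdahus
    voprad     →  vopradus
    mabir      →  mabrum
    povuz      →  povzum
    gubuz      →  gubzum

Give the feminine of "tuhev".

magrumeh and burah both end in -h yet inflect differently (magrumehul, burahus), so the final letter is not what conditions the rule; the last vowel is.
"tuhev" has last vowel 'e'. The stems whose last vowel is 'e' (kafpurmez → kafpurmezul, magrumeh → magrumehul, pizebeh → pizebehul) add -ul.
The other patterns: stems whose last vowel is 'o' add the prefix ka-; stems whose last vowel is 'a' add -us; stems whose last vowel is 'i' or 'u' delete the last vowel and add -um.
So tuhev → tuhevul.

tuhevul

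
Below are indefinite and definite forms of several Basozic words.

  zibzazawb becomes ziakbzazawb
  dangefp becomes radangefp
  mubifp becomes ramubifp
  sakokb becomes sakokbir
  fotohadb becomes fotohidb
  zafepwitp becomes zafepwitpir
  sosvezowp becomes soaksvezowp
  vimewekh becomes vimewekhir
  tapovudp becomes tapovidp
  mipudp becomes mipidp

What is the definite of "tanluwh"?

taaknluwh

mubifp and mipudp both end in -p yet inflect differently (ramubifp, mipidp), so the final letter is not what conditions the rule; the second-to-last letter is.
"tanluwh" has second-to-last letter 'w'. The stems whose second-to-last letter is 'w' (zibzazawb → ziakbzazawb, sosvezowp → soaksvezowp) insert -ak- after the first vowel.
The other patterns: stems whose second-to-last letter is 'f' add the prefix ra-; stems whose second-to-last letter is 'd' change the last vowel to 'i'; stems whose second-to-last letter is 'k' or 't' add -ir.
So tanluwh → taaknluwh.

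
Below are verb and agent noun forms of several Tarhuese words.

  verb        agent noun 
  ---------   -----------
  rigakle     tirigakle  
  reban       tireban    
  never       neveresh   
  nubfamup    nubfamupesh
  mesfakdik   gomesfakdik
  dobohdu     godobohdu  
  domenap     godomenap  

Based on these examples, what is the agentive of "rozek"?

tirozek

nubfamup and domenap both end in -p yet inflect differently (nubfamupesh, godomenap), so the final letter is not what conditions the rule; the first letter is.
"rozek" begins with r-. The stems beginning with r- (rigakle → tirigakle, reban → tireban) add the prefix ti-.
The other patterns: stems beginning with n- add -esh; stems beginning with d- or m- add the prefix go-.
So rozek → tirozek.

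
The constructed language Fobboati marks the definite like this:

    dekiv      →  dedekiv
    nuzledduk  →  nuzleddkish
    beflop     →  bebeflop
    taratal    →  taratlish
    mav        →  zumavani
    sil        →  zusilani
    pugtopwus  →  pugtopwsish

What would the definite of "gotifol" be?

mav and dekiv both end in -v yet inflect differently (zumavani, dedekiv), so the final letter is not what conditions the rule; the number of vowels is.
"gotifol" has 3 vowels. The stems with 3 vowels (pugtopwus → pugtopwsish, nuzledduk → nuzleddkish, taratal → taratlish) delete the last vowel and add -ish.
So gotifol → gotiflish.

gotiflish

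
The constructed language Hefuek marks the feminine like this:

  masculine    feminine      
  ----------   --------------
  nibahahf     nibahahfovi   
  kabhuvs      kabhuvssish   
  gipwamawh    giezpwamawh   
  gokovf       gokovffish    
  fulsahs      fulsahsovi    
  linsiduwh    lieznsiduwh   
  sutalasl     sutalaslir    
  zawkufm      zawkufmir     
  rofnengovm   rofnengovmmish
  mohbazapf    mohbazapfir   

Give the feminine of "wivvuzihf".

wivvuzihfovi

nibahahf and gokovf both end in -f yet inflect differently (nibahahfovi, gokovffish), so the final letter is not what conditions the rule; the second-to-last letter is.
"wivvuzihf" has second-to-last letter 'h'. The stems whose second-to-last letter is 'h' (nibahahf → nibahahfovi, fulsahs → fulsahsovi) add -ovi.
The other patterns: stems whose second-to-last letter is 'v' double the final consonant and add -ish; stems whose second-to-last letter is 'w' insert -ez- after the first vowel; stems whose second-to-last letter is 'f', 'p' or 's' add -ir.
So wivvuzihf → wivvuzihfovi.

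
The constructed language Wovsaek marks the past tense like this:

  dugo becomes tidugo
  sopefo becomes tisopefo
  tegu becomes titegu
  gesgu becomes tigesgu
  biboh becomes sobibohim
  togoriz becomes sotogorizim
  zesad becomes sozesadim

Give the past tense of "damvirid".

"damvirid" ends in a consonant. The stems ending in a consonant (biboh → sobibohim, togoriz → sotogorizim, zesad → sozesadim) add so- … -im around the stem.
The other pattern: stems ending in a vowel add the prefix ti-.
So damvirid → sodamviridim.

sodamviridim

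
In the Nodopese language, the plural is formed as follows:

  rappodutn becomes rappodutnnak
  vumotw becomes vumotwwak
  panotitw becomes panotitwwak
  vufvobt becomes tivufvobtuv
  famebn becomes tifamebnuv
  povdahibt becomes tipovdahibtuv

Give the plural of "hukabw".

rappodutn and famebn both end in -n yet inflect differently (rappodutnnak, tifamebnuv), so the final letter is not what conditions the rule; the second-to-last letter is.
"hukabw" has second-to-last letter 'b'. The stems whose second-to-last letter is 'b' (vufvobt → tivufvobtuv, famebn → tifamebnuv, povdahibt → tipovdahibtuv) add ti- … -uv around the stem.
The other pattern: stems whose second-to-last letter is 't' double the final consonant and add -ak.
So hukabw → tihukabwuv.

tihukabwuv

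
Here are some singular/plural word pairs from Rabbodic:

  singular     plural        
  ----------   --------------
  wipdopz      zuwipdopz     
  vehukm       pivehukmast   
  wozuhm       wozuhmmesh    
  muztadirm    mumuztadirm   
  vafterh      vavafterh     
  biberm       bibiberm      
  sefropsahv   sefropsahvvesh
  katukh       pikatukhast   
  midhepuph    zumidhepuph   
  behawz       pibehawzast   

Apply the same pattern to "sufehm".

sufehmmesh

vafterh and midhepuph both end in -h yet inflect differently (vavafterh, zumidhepuph), so the final letter is not what conditions the rule; the second-to-last letter is.
"sufehm" has second-to-last letter 'h'. The stems whose second-to-last letter is 'h' (sefropsahv → sefropsahvvesh, wozuhm → wozuhmmesh) double the final consonant and add -esh.
The other patterns: stems whose second-to-last letter is 'r' repeat the first consonant+vowel as a prefix; stems whose second-to-last letter is 'p' add the prefix zu-; stems whose second-to-last letter is 'k' or 'w' add pi- … -ast around the stem.
So sufehm → sufehmmesh.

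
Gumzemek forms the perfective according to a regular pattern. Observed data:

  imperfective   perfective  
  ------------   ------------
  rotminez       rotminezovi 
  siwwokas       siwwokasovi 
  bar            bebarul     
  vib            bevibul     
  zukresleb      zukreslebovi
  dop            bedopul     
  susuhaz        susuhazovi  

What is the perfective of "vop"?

zukresleb and vib both end in -b yet inflect differently (zukreslebovi, bevibul), so the final letter is not what conditions the rule; the number of vowels is.
"vop" has 1 vowel. The stems with 1 vowel (vib → bevibul, bar → bebarul, dop → bedopul) add be- … -ul around the stem.
So vop → bevopul.

bevopul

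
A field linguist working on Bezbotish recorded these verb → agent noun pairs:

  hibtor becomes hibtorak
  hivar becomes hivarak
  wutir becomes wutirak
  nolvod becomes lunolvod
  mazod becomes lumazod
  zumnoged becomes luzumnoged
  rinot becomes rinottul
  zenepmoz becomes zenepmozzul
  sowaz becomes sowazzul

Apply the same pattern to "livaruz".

"livaruz" ends in -z. The stems ending in -z (zenepmoz → zenepmozzul, sowaz → sowazzul) double the final consonant and add -ul.
So livaruz → livaruzzul.

livaruzzul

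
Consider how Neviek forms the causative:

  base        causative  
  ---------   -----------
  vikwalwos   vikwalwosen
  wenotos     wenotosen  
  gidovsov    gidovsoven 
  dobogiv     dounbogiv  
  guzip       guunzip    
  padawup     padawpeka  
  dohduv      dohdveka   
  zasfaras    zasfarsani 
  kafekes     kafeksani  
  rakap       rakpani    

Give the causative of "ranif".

raunnif

gidovsov and dobogiv both end in -v yet inflect differently (gidovsoven, dounbogiv), so the final letter is not what conditions the rule; the last vowel is.
"ranif" has last vowel 'i'. The stems whose last vowel is 'i' (dobogiv → dounbogiv, guzip → guunzip) insert -un- after the first vowel.
The other patterns: stems whose last vowel is 'o' add -en; stems whose last vowel is 'u' delete the last vowel and add -eka; stems whose last vowel is 'a' or 'e' delete the last vowel and add -ani.
So ranif → raunnif.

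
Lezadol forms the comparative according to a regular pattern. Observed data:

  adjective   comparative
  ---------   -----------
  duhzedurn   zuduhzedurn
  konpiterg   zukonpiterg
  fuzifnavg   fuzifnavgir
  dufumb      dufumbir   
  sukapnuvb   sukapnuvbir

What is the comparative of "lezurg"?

zulezurg

"lezurg" has second-to-last letter 'r'. The stems whose second-to-last letter is 'r' (duhzedurn → zuduhzedurn, konpiterg → zukonpiterg) add the prefix zu-.
So lezurg → zulezurg.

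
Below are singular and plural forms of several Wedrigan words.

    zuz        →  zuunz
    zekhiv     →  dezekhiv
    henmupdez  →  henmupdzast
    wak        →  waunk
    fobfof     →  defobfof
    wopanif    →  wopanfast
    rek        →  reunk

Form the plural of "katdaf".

"katdaf" has 2 vowels. The stems with 2 vowels (fobfof → defobfof, zekhiv → dezekhiv) add the prefix de-.
The other patterns: stems with 1 vowel insert -un- after the first vowel; stems with 3 vowels delete the last vowel and add -ast.
So katdaf → dekatdaf.

dekatdaf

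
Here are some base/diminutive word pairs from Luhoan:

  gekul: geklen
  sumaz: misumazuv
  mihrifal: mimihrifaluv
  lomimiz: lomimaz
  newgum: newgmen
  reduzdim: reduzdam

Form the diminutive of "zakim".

"zakim" has last vowel 'i'. The stems whose last vowel is 'i' (lomimiz → lomimaz, reduzdim → reduzdam) change the last vowel to 'a'.
So zakim → zakam.

zakam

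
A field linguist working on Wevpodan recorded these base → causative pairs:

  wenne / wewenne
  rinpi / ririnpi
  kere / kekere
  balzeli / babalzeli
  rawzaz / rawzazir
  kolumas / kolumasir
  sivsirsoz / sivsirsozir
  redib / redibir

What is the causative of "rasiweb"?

rinpi and redib both have last vowel 'i' yet inflect differently (ririnpi, redibir), so the last vowel is not what conditions the rule; whether the stem ends in a vowel or a consonant is.
"rasiweb" ends in a consonant. The stems ending in a consonant (rawzaz → rawzazir, kolumas → kolumasir, sivsirsoz → sivsirsozir) add -ir.
So rasiweb → rasiwebir.

rasiwebir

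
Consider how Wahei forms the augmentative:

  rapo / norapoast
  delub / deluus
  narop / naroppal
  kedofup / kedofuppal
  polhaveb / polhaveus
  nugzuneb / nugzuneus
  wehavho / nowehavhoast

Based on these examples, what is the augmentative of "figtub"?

"figtub" ends in -b. The stems ending in -b (nugzuneb → nugzuneus, delub → deluus, polhaveb → polhaveus) drop the final letter and add -us.
So figtub → figtuus.

figtuus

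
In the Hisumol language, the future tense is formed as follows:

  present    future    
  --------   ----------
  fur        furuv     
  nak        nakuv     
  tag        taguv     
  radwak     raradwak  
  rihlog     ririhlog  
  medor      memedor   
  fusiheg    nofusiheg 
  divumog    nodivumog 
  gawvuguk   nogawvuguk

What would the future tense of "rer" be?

nak and radwak both end in -k yet inflect differently (nakuv, raradwak), so the final letter is not what conditions the rule; the number of vowels is.
"rer" has 1 vowel. The stems with 1 vowel (fur → furuv, nak → nakuv, tag → taguv) add -uv.
The other patterns: stems with 2 vowels repeat the first consonant+vowel as a prefix; stems with 3 vowels add the prefix no-.
So rer → reruv.

reruv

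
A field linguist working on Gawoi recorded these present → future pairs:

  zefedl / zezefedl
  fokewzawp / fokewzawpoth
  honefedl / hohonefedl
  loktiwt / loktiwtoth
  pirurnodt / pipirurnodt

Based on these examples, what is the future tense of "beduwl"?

beduwloth

pirurnodt and loktiwt both end in -t yet inflect differently (pipirurnodt, loktiwtoth), so the final letter is not what conditions the rule; the second-to-last letter is.
"beduwl" has second-to-last letter 'w'. The stems whose second-to-last letter is 'w' (fokewzawp → fokewzawpoth, loktiwt → loktiwtoth) add -oth.
The other pattern: stems whose second-to-last letter is 'd' repeat the first consonant+vowel as a prefix.
So beduwl → beduwloth.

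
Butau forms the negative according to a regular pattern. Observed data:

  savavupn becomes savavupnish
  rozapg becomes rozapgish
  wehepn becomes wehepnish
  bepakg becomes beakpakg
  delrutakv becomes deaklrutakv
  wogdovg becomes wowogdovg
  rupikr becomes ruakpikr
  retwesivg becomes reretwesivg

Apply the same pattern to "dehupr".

dehuprish

"dehupr" has second-to-last letter 'p'. The stems whose second-to-last letter is 'p' (wehepn → wehepnish, rozapg → rozapgish, savavupn → savavupnish) add -ish.
The other patterns: stems whose second-to-last letter is 'k' insert -ak- after the first vowel; stems whose second-to-last letter is 'v' repeat the first consonant+vowel as a prefix.
So dehupr → dehuprish.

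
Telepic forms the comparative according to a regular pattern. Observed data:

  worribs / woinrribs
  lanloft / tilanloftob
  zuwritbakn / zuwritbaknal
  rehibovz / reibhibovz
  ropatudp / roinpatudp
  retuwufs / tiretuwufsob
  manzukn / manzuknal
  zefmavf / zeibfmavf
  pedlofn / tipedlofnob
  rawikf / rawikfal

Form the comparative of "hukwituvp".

rawikf and zefmavf both end in -f yet inflect differently (rawikfal, zeibfmavf), so the final letter is not what conditions the rule; the second-to-last letter is.
"hukwituvp" has second-to-last letter 'v'. The stems whose second-to-last letter is 'v' (zefmavf → zeibfmavf, rehibovz → reibhibovz) insert -ib- after the first vowel.
So hukwituvp → huibkwituvp.

huibkwituvp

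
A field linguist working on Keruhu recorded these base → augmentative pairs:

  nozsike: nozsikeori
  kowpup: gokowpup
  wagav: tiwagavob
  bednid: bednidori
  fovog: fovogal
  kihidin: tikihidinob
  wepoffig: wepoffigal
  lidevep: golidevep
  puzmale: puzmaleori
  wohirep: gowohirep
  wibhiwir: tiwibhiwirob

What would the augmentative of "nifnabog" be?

bednid and wepoffig both have last vowel 'i' yet inflect differently (bednidori, wepoffigal), so the last vowel is not what conditions the rule; the final letter is.
"nifnabog" ends in -g. The stems ending in -g (wepoffig → wepoffigal, fovog → fovogal) add -al.
The other patterns: stems ending in -d or -e add -ori; stems ending in -p add the prefix go-; stems ending in -n, -r or -v add ti- … -ob around the stem.
So nifnabog → nifnabogal.

nifnabogal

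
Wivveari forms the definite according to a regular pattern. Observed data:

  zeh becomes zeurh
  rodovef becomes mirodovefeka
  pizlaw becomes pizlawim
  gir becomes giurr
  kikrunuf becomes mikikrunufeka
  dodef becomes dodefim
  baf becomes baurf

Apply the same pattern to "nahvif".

nahvifim

baf and dodef both end in -f yet inflect differently (baurf, dodefim), so the final letter is not what conditions the rule; the number of vowels is.
"nahvif" has 2 vowels. The stems with 2 vowels (dodef → dodefim, pizlaw → pizlawim) add -im.
The other patterns: stems with 1 vowel insert -ur- after the first vowel; stems with 3 vowels add mi- … -eka around the stem.
So nahvif → nahvifim.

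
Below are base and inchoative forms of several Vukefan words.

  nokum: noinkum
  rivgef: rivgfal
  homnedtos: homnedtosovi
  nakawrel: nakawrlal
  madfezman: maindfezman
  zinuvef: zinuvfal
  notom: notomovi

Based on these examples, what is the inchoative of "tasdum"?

tainsdum

notom and nokum both end in -m yet inflect differently (notomovi, noinkum), so the final letter is not what conditions the rule; the last vowel is.
"tasdum" has last vowel 'u'. The one such stem in the data (nokum → noinkum) inserts -in- after the first vowel (as does madfezman), so the same rule applies.
So tasdum → tainsdum.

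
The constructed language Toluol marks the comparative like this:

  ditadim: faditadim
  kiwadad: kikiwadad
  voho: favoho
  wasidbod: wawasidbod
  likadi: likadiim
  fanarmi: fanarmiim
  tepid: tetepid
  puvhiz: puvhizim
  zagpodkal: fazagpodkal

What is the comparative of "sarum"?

fasarum

"sarum" ends in -m. The one such stem in the data (ditadim → faditadim) adds the prefix fa-, so the same rule applies.
So sarum → fasarum.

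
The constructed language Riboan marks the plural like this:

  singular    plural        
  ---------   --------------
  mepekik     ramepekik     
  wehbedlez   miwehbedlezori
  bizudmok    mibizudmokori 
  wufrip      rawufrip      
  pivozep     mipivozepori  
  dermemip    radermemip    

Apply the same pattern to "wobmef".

miwobmefori

dermemip and pivozep both end in -p yet inflect differently (radermemip, mipivozepori), so the final letter is not what conditions the rule; the last vowel is.
"wobmef" has last vowel 'e'. The stems whose last vowel is 'e' (pivozep → mipivozepori, wehbedlez → miwehbedlezori) add mi- … -ori around the stem.
So wobmef → miwobmefori.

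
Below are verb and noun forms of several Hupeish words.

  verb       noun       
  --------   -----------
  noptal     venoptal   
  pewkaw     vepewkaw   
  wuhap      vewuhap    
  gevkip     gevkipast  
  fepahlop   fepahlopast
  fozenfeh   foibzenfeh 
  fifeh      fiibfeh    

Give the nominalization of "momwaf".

vemomwaf

wuhap and gevkip both end in -p yet inflect differently (vewuhap, gevkipast), so the final letter is not what conditions the rule; the last vowel is.
"momwaf" has last vowel 'a'. The stems whose last vowel is 'a' (noptal → venoptal, wuhap → vewuhap, pewkaw → vepewkaw) add the prefix ve-.
The other patterns: stems whose last vowel is 'e' insert -ib- after the first vowel; stems whose last vowel is 'i' or 'o' add -ast.
So momwaf → vemomwaf.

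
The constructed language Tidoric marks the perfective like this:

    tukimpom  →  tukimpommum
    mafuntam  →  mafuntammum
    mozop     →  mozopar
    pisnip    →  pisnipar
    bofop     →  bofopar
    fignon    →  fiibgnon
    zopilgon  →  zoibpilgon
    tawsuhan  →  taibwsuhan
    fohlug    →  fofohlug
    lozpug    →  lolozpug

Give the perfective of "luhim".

"luhim" ends in -m. The stems ending in -m (tukimpom → tukimpommum, mafuntam → mafuntammum) double the final consonant and add -um.
The other patterns: stems ending in -p add -ar; stems ending in -n insert -ib- after the first vowel; stems ending in -g repeat the first consonant+vowel as a prefix.
So luhim → luhimmum.

luhimmum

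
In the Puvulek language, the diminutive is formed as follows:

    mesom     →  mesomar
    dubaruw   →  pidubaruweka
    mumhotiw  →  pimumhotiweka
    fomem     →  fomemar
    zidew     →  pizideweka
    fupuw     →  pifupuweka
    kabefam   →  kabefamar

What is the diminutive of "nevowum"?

"nevowum" ends in -m. The stems ending in -m (mesom → mesomar, fomem → fomemar, kabefam → kabefamar) add -ar.
The other pattern: stems ending in -w add pi- … -eka around the stem.
So nevowum → nevowumar.

nevowumar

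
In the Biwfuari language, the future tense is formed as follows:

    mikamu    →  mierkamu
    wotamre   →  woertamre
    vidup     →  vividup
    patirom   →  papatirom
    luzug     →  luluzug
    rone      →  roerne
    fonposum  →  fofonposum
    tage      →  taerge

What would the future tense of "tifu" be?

mikamu and luzug both have last vowel 'u' yet inflect differently (mierkamu, luluzug), so the last vowel is not what conditions the rule; the final letter is.
"tifu" ends in -u. The one such stem in the data (mikamu → mierkamu) inserts -er- after the first vowel (as do wotamre, tage), so the same rule applies.
The other pattern: stems ending in -g, -m or -p repeat the first consonant+vowel as a prefix.
So tifu → tierfu.

tierfu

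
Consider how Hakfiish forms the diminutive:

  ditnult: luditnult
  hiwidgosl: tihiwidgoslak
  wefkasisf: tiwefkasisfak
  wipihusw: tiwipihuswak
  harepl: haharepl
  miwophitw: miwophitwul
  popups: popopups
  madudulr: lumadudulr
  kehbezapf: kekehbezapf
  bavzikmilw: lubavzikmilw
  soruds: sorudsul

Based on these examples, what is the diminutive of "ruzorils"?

luruzorils

wipihusw and bavzikmilw both end in -w yet inflect differently (tiwipihuswak, lubavzikmilw), so the final letter is not what conditions the rule; the second-to-last letter is.
"ruzorils" has second-to-last letter 'l'. The stems whose second-to-last letter is 'l' (ditnult → luditnult, madudulr → lumadudulr, bavzikmilw → lubavzikmilw) add the prefix lu-.
The other patterns: stems whose second-to-last letter is 's' add ti- … -ak around the stem; stems whose second-to-last letter is 'p' repeat the first consonant+vowel as a prefix; stems whose second-to-last letter is 'd' or 't' add -ul.
So ruzorils → luruzorils.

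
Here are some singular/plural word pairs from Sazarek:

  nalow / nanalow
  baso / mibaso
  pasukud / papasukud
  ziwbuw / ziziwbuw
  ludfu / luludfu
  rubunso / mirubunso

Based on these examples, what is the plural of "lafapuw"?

baso and nalow both have last vowel 'o' yet inflect differently (mibaso, nanalow), so the last vowel is not what conditions the rule; the final letter is.
"lafapuw" ends in -w. The stems ending in -w (ziwbuw → ziziwbuw, nalow → nanalow) repeat the first consonant+vowel as a prefix.
The other pattern: stems ending in -o add the prefix mi-.
So lafapuw → lalafapuw.

lalafapuw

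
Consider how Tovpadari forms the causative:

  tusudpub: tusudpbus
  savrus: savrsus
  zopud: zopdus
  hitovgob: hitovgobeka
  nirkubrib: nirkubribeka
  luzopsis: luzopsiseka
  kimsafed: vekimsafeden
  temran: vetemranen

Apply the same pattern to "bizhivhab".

"bizhivhab" has last vowel 'a'. The one such stem in the data (temran → vetemranen) adds ve- … -en around the stem, so the same rule applies.
So bizhivhab → vebizhivhaben.

vebizhivhaben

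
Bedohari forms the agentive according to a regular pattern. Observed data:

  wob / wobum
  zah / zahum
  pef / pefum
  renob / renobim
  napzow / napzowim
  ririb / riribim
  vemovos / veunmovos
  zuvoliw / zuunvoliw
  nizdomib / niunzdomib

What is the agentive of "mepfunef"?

wob and renob both end in -b yet inflect differently (wobum, renobim), so the final letter is not what conditions the rule; the number of vowels is.
"mepfunef" has 3 vowels. The stems with 3 vowels (vemovos → veunmovos, zuvoliw → zuunvoliw, nizdomib → niunzdomib) insert -un- after the first vowel.
So mepfunef → meunpfunef.

meunpfunef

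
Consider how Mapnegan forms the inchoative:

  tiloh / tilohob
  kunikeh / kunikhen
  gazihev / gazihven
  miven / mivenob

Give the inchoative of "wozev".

kunikeh and tiloh both end in -h yet inflect differently (kunikhen, tilohob), so the final letter is not what conditions the rule; the number of vowels is.
"wozev" has 2 vowels. The stems with 2 vowels (miven → mivenob, tiloh → tilohob) add -ob.
The other pattern: stems with 3 vowels delete the last vowel and add -en.
So wozev → wozevob.

wozevob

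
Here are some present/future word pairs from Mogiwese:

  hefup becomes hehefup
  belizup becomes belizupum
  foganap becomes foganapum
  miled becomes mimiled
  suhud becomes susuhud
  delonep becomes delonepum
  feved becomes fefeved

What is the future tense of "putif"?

"putif" has 2 vowels. The stems with 2 vowels (hefup → hehefup, miled → mimiled, feved → fefeved) repeat the first consonant+vowel as a prefix.
So putif → puputif.

puputif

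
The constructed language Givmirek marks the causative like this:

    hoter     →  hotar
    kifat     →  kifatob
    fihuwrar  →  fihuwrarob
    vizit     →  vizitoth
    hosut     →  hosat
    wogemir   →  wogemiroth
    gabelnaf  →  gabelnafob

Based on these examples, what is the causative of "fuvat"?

kifat and vizit both end in -t yet inflect differently (kifatob, vizitoth), so the final letter is not what conditions the rule; the last vowel is.
"fuvat" has last vowel 'a'. The stems whose last vowel is 'a' (gabelnaf → gabelnafob, kifat → kifatob, fihuwrar → fihuwrarob) add -ob.
The other patterns: stems whose last vowel is 'i' add -oth; stems whose last vowel is 'e' or 'u' change the last vowel to 'a'.
So fuvat → fuvatob.

fuvatob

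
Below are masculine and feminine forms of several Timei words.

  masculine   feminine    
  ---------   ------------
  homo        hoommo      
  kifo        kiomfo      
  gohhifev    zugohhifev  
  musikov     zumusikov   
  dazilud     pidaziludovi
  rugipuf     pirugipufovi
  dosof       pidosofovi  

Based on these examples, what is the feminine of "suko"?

homo and musikov both have last vowel 'o' yet inflect differently (hoommo, zumusikov), so the last vowel is not what conditions the rule; the final letter is.
"suko" ends in -o. The stems ending in -o (homo → hoommo, kifo → kiomfo) insert -om- after the first vowel.
The other patterns: stems ending in -v add the prefix zu-; stems ending in -d or -f add pi- … -ovi around the stem.
So suko → suomko.

suomko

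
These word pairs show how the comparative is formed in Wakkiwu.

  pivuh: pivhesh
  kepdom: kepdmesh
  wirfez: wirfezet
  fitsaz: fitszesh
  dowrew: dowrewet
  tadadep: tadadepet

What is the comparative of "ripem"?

ripemet

wirfez and fitsaz both end in -z yet inflect differently (wirfezet, fitszesh), so the final letter is not what conditions the rule; the last vowel is.
"ripem" has last vowel 'e'. The stems whose last vowel is 'e' (tadadep → tadadepet, dowrew → dowrewet, wirfez → wirfezet) add -et.
The other pattern: stems whose last vowel is 'a', 'o' or 'u' delete the last vowel and add -esh.
So ripem → ripemet.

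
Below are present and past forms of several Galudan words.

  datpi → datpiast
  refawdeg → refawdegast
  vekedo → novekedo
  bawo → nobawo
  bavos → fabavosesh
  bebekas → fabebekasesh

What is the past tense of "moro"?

nomoro

"moro" ends in -o. The stems ending in -o (vekedo → novekedo, bawo → nobawo) add the prefix no-.
The other patterns: stems ending in -g or -i add -ast; stems ending in -s add fa- … -esh around the stem.
So moro → nomoro.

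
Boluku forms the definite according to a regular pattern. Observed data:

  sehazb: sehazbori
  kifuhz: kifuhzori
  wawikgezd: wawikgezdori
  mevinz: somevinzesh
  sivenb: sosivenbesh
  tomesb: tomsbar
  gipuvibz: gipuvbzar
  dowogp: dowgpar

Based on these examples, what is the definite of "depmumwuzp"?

kifuhz and mevinz both end in -z yet inflect differently (kifuhzori, somevinzesh), so the final letter is not what conditions the rule; the second-to-last letter is.
"depmumwuzp" has second-to-last letter 'z'. The stems whose second-to-last letter is 'z' (sehazb → sehazbori, wawikgezd → wawikgezdori) add -ori.
The other patterns: stems whose second-to-last letter is 'n' add so- … -esh around the stem; stems whose second-to-last letter is 'b', 'g' or 's' delete the last vowel and add -ar.
So depmumwuzp → depmumwuzpori.

depmumwuzpori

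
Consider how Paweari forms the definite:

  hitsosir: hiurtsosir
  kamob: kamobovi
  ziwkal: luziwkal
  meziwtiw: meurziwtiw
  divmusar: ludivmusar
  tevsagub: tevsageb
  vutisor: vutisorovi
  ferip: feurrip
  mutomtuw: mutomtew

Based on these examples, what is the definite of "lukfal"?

lulukfal

"lukfal" has last vowel 'a'. The stems whose last vowel is 'a' (divmusar → ludivmusar, ziwkal → luziwkal) add the prefix lu-.
So lukfal → lulukfal.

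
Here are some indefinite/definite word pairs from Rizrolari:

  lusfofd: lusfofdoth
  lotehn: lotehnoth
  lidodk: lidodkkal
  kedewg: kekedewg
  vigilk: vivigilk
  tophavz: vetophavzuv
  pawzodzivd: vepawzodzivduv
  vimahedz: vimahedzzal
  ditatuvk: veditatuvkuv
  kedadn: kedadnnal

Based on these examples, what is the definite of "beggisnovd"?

ditatuvk and vigilk both end in -k yet inflect differently (veditatuvkuv, vivigilk), so the final letter is not what conditions the rule; the second-to-last letter is.
"beggisnovd" has second-to-last letter 'v'. The stems whose second-to-last letter is 'v' (pawzodzivd → vepawzodzivduv, tophavz → vetophavzuv, ditatuvk → veditatuvkuv) add ve- … -uv around the stem.
So beggisnovd → vebeggisnovduv.

vebeggisnovduv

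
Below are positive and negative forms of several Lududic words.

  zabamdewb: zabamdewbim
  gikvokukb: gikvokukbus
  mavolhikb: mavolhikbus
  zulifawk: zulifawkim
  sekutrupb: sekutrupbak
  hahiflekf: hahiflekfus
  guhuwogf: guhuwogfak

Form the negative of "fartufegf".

"fartufegf" has second-to-last letter 'g'. The one such stem in the data (guhuwogf → guhuwogfak) adds -ak, so the same rule applies.
So fartufegf → fartufegfak.

fartufegfak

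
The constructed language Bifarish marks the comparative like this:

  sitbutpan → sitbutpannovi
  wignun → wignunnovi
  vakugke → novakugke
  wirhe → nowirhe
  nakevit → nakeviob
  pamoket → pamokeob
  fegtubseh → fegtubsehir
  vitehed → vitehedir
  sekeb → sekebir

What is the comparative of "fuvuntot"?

fuvuntoob

vakugke and pamoket both have last vowel 'e' yet inflect differently (novakugke, pamokeob), so the last vowel is not what conditions the rule; the final letter is.
"fuvuntot" ends in -t. The stems ending in -t (nakevit → nakeviob, pamoket → pamokeob) drop the final letter and add -ob.
So fuvuntot → fuvuntoob.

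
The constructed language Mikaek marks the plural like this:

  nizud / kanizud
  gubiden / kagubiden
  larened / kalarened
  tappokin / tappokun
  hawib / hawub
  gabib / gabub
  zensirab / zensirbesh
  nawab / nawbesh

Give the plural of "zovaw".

gubiden and tappokin both end in -n yet inflect differently (kagubiden, tappokun), so the final letter is not what conditions the rule; the last vowel is.
"zovaw" has last vowel 'a'. The stems whose last vowel is 'a' (zensirab → zensirbesh, nawab → nawbesh) delete the last vowel and add -esh.
So zovaw → zovwesh.

zovwesh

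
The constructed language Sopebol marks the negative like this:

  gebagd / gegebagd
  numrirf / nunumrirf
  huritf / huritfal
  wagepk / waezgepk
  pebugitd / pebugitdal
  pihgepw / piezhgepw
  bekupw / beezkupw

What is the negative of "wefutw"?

huritf and numrirf both end in -f yet inflect differently (huritfal, nunumrirf), so the final letter is not what conditions the rule; the second-to-last letter is.
"wefutw" has second-to-last letter 't'. The stems whose second-to-last letter is 't' (pebugitd → pebugitdal, huritf → huritfal) add -al.
So wefutw → wefutwal.

wefutwal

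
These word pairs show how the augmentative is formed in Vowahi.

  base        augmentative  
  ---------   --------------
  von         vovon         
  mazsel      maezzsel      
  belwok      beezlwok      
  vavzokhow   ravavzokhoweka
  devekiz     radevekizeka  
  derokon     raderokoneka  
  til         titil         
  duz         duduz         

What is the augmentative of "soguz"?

soezguz

"soguz" has 2 vowels. The stems with 2 vowels (mazsel → maezzsel, belwok → beezlwok) insert -ez- after the first vowel.
So soguz → soezguz.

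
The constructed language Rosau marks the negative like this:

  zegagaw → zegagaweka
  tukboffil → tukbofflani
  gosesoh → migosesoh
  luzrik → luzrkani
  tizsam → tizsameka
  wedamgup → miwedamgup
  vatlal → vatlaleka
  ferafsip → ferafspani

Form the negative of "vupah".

"vupah" has last vowel 'a'. The stems whose last vowel is 'a' (tizsam → tizsameka, zegagaw → zegagaweka, vatlal → vatlaleka) add -eka.
The other patterns: stems whose last vowel is 'o' or 'u' add the prefix mi-; stems whose last vowel is 'i' delete the last vowel and add -ani.
So vupah → vupaheka.

vupaheka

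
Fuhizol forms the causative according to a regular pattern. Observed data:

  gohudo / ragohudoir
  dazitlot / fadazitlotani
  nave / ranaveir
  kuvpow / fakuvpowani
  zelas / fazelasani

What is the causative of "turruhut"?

"turruhut" ends in a consonant. The stems ending in a consonant (zelas → fazelasani, kuvpow → fakuvpowani, dazitlot → fadazitlotani) add fa- … -ani around the stem.
So turruhut → faturruhutani.

faturruhutani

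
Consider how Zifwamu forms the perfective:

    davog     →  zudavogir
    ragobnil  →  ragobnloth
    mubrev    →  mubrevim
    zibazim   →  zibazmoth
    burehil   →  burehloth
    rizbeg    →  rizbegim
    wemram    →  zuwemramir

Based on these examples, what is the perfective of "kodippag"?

zukodippagir

rizbeg and davog both end in -g yet inflect differently (rizbegim, zudavogir), so the final letter is not what conditions the rule; the last vowel is.
"kodippag" has last vowel 'a'. The one such stem in the data (wemram → zuwemramir) adds zu- … -ir around the stem, so the same rule applies.
So kodippag → zukodippagir.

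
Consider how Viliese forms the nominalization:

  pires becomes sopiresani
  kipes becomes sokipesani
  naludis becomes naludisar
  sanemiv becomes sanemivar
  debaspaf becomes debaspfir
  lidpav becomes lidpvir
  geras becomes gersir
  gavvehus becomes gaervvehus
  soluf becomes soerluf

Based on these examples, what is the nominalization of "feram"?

pires and naludis both end in -s yet inflect differently (sopiresani, naludisar), so the final letter is not what conditions the rule; the last vowel is.
"feram" has last vowel 'a'. The stems whose last vowel is 'a' (debaspaf → debaspfir, lidpav → lidpvir, geras → gersir) delete the last vowel and add -ir.
So feram → fermir.

fermir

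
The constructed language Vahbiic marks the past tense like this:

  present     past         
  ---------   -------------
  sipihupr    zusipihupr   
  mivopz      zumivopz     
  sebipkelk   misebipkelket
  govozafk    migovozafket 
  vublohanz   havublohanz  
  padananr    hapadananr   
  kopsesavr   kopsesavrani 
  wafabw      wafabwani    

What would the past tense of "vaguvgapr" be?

zuvaguvgapr

"vaguvgapr" has second-to-last letter 'p'. The stems whose second-to-last letter is 'p' (sipihupr → zusipihupr, mivopz → zumivopz) add the prefix zu-.
The other patterns: stems whose second-to-last letter is 'f' or 'l' add mi- … -et around the stem; stems whose second-to-last letter is 'n' add the prefix ha-; stems whose second-to-last letter is 'b' or 'v' add -ani.
So vaguvgapr → zuvaguvgapr.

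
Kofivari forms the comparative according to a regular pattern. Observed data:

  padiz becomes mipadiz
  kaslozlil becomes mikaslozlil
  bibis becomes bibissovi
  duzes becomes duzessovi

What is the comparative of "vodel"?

"vodel" ends in -l. The one such stem in the data (kaslozlil → mikaslozlil) adds the prefix mi-, so the same rule applies.
The other pattern: stems ending in -s double the final consonant and add -ovi.
So vodel → mivodel.

mivodel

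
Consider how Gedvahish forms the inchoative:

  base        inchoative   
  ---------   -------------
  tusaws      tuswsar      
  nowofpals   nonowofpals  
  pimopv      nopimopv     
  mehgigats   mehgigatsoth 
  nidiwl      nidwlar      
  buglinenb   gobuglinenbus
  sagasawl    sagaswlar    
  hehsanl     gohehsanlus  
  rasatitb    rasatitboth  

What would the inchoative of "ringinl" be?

"ringinl" has second-to-last letter 'n'. The stems whose second-to-last letter is 'n' (hehsanl → gohehsanlus, buglinenb → gobuglinenbus) add go- … -us around the stem.
The other patterns: stems whose second-to-last letter is 'w' delete the last vowel and add -ar; stems whose second-to-last letter is 't' add -oth; stems whose second-to-last letter is 'l' or 'p' add the prefix no-.
So ringinl → goringinlus.

goringinlus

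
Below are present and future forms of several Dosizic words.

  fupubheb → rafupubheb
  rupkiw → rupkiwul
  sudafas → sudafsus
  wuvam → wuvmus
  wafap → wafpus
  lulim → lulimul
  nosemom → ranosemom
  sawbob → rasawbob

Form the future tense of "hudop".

rahudop

wuvam and lulim both end in -m yet inflect differently (wuvmus, lulimul), so the final letter is not what conditions the rule; the last vowel is.
"hudop" has last vowel 'o'. The stems whose last vowel is 'o' (nosemom → ranosemom, sawbob → rasawbob) add the prefix ra-.
The other patterns: stems whose last vowel is 'a' delete the last vowel and add -us; stems whose last vowel is 'i' add -ul.
So hudop → rahudop.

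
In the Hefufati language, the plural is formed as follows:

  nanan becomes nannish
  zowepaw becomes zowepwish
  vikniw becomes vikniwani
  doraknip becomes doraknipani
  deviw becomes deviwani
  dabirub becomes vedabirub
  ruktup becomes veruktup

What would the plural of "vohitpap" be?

vohitppish

zowepaw and vikniw both end in -w yet inflect differently (zowepwish, vikniwani), so the final letter is not what conditions the rule; the last vowel is.
"vohitpap" has last vowel 'a'. The stems whose last vowel is 'a' (nanan → nannish, zowepaw → zowepwish) delete the last vowel and add -ish.
So vohitpap → vohitppish.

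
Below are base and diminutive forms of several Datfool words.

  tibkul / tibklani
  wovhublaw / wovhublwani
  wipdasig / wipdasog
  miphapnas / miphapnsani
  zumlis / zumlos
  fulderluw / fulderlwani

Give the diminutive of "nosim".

zumlis and miphapnas both end in -s yet inflect differently (zumlos, miphapnsani), so the final letter is not what conditions the rule; the last vowel is.
"nosim" has last vowel 'i'. The stems whose last vowel is 'i' (zumlis → zumlos, wipdasig → wipdasog) change the last vowel to 'o'.
The other pattern: stems whose last vowel is 'a' or 'u' delete the last vowel and add -ani.
So nosim → nosom.

nosom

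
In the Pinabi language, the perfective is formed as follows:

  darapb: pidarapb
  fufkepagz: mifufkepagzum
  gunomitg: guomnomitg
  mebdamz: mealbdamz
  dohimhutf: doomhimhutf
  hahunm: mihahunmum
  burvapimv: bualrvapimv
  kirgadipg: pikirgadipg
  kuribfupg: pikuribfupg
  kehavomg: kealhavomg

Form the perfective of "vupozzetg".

vuompozzetg

kehavomg and gunomitg both end in -g yet inflect differently (kealhavomg, guomnomitg), so the final letter is not what conditions the rule; the second-to-last letter is.
"vupozzetg" has second-to-last letter 't'. The stems whose second-to-last letter is 't' (dohimhutf → doomhimhutf, gunomitg → guomnomitg) insert -om- after the first vowel.
So vupozzetg → vuompozzetg.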